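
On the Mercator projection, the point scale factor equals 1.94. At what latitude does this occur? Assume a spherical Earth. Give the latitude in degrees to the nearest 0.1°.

Mercator scale is k = sec φ = 1/cos φ.
1/cos φ = 1.94  ⇒  cos φ = 0.5155  ⇒  φ = arccos(0.5155) ≈ 59.0°.

59.0°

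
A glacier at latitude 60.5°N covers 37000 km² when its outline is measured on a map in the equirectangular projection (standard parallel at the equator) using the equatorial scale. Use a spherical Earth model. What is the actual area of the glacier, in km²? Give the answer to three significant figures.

For the equirectangular projection with φ₀ = 0 (plate carrée), h = 1 along meridians and k = sec φ along parallels.
Areal scale = h·k = 1 × sec φ; at 60.5°, h = 1.000, k = 2.031, so h·k = 2.031.
True area = apparent / (areal scale) = 37000 / 2.031 ≈ 18200 km².

18200 km²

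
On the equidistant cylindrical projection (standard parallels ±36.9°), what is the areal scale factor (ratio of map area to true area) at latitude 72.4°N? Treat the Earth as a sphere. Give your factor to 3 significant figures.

The equidistant cylindrical projection with φ₀ = 36.9° has h = 1 (meridians true) and k = cos φ₀ / cos φ along parallels.
Areal scale = h·k = 1 × cos φ₀ / cos φ; at 72.4°, h = 1.000, k = 2.645, so h·k = 2.645.

2.64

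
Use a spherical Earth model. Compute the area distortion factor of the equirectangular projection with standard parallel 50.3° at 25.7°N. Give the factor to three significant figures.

The equidistant cylindrical projection with φ₀ = 50.3° has h = 1 (meridians true) and k = cos φ₀ / cos φ along parallels.
Areal scale = h·k = 1 × cos φ₀ / cos φ; at 25.7°, h = 1.000, k = 0.7089, so h·k = 0.7089.

0.709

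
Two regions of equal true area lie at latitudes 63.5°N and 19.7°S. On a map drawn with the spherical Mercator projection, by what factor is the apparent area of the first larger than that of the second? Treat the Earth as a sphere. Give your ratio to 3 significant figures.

Mercator areal scale is sec²φ.
At 63.5°: sec²(63.5°) = 1/0.4462² = 5.023.
At 19.7°: sec²(19.7°) = 1/0.9415² = 1.128.
Ratio = 5.023/1.128 = cos²(19.7°)/cos²(63.5°) ≈ 4.45.

4.45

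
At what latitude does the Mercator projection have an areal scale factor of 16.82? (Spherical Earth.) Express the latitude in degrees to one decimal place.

75.9°

Mercator areal scale is sec²φ.
sec²φ = 16.82  ⇒  cos²φ = 0.05945  ⇒  cos φ = 0.2438.
φ = arccos(0.2438) ≈ 75.9°.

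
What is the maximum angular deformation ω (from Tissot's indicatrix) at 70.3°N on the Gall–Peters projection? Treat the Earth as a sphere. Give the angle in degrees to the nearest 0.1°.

The Gall–Peters projection is cylindrical equal-area with φ₀ = 45°. Cylindrical equal-area (φ₀ = 45°): h = cos φ / cos 45° along meridians, k = cos 45° / cos φ along parallels; h·k = 1.
At 70.3°: h = 0.4767, k = 2.098; principal scales a = 2.098, b = 0.4767.
sin(ω/2) = (a − b)/(a + b) = 1.621/2.574 = 0.6296, so ω = 2 arcsin(0.6296) ≈ 78.0°.

78.0°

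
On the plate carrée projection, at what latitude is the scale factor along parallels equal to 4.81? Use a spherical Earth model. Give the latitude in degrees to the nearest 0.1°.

Plate carrée: h = 1, k = sec φ along parallels.
sec φ = 4.81  ⇒  cos φ = 0.2079  ⇒  φ ≈ 78.0°.

78.0°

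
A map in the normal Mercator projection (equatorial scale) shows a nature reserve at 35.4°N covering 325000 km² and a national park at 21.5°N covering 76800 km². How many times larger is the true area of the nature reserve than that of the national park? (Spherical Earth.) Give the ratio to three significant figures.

3.25

On Mercator the areal scale is sec²φ, so true area = apparent × cos²φ.
True area of nature reserve: 325000 × cos²(35.4°) = 325000 × 0.6644 = 215900 km².
True area of national park: 76800 × cos²(21.5°) = 76800 × 0.8657 = 66480 km².
Ratio = 215900 / 66480 ≈ 3.25.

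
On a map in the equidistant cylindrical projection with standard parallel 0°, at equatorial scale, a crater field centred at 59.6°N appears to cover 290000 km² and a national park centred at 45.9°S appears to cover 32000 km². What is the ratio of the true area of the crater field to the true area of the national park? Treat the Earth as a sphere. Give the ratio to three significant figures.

6.59

Plate carrée has h = 1 and k = sec φ, giving areal scale sec φ; true area = (apparent area) · cos φ.
True area of crater field: 290000 × cos(59.6°) = 290000 × 0.5060 = 146700 km².
True area of national park: 32000 × cos(45.9°) = 32000 × 0.6959 = 22270 km².
Ratio = 146700 / 22270 ≈ 6.59.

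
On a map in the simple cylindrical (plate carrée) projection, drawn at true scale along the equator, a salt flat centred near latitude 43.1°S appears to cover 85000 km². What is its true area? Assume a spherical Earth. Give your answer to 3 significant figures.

Plate carrée maps x = Rλ, y = Rφ. The meridian scale is h = 1 and the parallel scale is k = 1/cos φ = sec φ.
Areal scale = h·k = 1 × sec φ; at 43.1°, h = 1.000, k = 1.370, so h·k = 1.370.
True area = apparent / (areal scale) = 85000 / 1.370 ≈ 62100 km².

62100 km²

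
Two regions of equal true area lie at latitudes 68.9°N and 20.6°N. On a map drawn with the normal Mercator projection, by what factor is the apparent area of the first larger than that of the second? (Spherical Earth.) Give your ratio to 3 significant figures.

On Mercator, area is exaggerated by sec²φ = 1/cos²φ.
At 68.9°: sec²(68.9°) = 1/0.3600² = 7.716.
At 20.6°: sec²(20.6°) = 1/0.9361² = 1.141.
Ratio = 7.716/1.141 = cos²(20.6°)/cos²(68.9°) ≈ 6.76.

6.76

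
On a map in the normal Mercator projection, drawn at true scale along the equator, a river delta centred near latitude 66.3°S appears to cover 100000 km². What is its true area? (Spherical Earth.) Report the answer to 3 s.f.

Mercator is conformal, so the point scale is isotropic: h = k = sec φ = 1/cos φ.
Areal scale = k² = sec²φ = 1/cos²(66.3°) = 1/0.4019² = 6.190.
True area = apparent / (areal scale) = 100000 / 6.190 ≈ 16200 km².

16200 km²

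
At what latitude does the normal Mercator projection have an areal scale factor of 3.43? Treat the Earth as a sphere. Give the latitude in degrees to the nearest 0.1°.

57.3°

Mercator areal scale is sec²φ.
sec²φ = 3.43  ⇒  cos²φ = 0.2915  ⇒  cos φ = 0.5399.
φ = arccos(0.5399) ≈ 57.3°.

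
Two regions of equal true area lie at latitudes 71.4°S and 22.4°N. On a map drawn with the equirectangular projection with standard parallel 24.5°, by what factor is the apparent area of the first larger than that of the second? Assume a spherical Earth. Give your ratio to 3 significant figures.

In the equirectangular projection with standard parallel φ₀ = 24.5° (x = Rλ cos φ₀, y = Rφ), meridians are true-scale (h = 1) and the parallel scale is k = cos φ₀ / cos φ.
Areal scale at 71.4°: h·k = 1.000 × 2.853 = 2.853.
Areal scale at 22.4°: h·k = 1.000 × 0.9842 = 0.9842.
Ratio = 2.853/0.9842 ≈ 2.90.

2.90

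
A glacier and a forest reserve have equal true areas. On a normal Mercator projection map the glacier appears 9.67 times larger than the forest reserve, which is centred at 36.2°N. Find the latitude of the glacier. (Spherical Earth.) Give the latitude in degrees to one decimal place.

On Mercator, (apparent₁)/(apparent₂) = sec²φ₁ / sec²φ₂ when true areas are equal.
cos²φ₂ / cos²φ₁ = 9.67  ⇒  cos φ₁ = cos 36.2° / √9.67 = 0.8070/3.110 = 0.2595.
φ₁ = arccos(0.2595) ≈ 75.0°.

75.0°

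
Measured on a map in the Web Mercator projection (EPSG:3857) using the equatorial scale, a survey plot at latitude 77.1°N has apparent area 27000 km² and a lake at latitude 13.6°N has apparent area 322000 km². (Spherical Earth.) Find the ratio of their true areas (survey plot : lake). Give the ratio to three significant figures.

Mercator's areal exaggeration is sec²φ; hence true area = (apparent area) · cos²φ.
True area of survey plot: 27000 × cos²(77.1°) = 27000 × 0.04984 = 1346 km².
True area of lake: 322000 × cos²(13.6°) = 322000 × 0.9447 = 304200 km².
Ratio = 1346 / 304200 ≈ 0.00442.

0.00442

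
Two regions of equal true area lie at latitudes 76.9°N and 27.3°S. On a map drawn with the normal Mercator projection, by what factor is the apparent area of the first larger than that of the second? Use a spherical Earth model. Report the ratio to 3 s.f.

15.4

Mercator is conformal with k = sec φ, so areal scale = k² = sec²φ.
At 76.9°: sec²(76.9°) = 1/0.2267² = 19.47.
At 27.3°: sec²(27.3°) = 1/0.8886² = 1.266.
Ratio = 19.47/1.266 = cos²(27.3°)/cos²(76.9°) ≈ 15.4.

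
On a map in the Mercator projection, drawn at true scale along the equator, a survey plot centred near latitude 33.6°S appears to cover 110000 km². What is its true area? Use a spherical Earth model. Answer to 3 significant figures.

76300 km²

The Mercator projection is conformal; its linear scale factor is the same in every direction and equals sec φ = 1/cos φ.
Areal scale = k² = sec²φ = 1/cos²(33.6°) = 1/0.8329² = 1.441.
True area = apparent / (areal scale) = 110000 / 1.441 ≈ 76300 km².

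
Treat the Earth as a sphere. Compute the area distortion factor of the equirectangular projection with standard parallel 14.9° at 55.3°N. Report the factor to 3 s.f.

The equidistant cylindrical projection with φ₀ = 14.9° has h = 1 (meridians true) and k = cos φ₀ / cos φ along parallels.
Areal scale = h·k = 1 × cos φ₀ / cos φ; at 55.3°, h = 1.000, k = 1.698, so h·k = 1.698.

1.70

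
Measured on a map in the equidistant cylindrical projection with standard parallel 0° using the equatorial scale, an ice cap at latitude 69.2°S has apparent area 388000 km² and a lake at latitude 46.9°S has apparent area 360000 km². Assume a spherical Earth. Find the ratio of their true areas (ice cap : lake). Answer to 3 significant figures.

0.560

On the plate carrée, areal scale = h·k = 1 × sec φ, so true area = apparent × cos φ.
True area of ice cap: 388000 × cos(69.2°) = 388000 × 0.3551 = 137800 km².
True area of lake: 360000 × cos(46.9°) = 360000 × 0.6833 = 246000 km².
Ratio = 137800 / 246000 ≈ 0.560.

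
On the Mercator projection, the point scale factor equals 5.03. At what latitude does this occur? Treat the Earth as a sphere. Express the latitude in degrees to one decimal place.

Mercator scale is k = sec φ = 1/cos φ.
1/cos φ = 5.03  ⇒  cos φ = 0.1988  ⇒  φ = arccos(0.1988) ≈ 78.5°.

78.5°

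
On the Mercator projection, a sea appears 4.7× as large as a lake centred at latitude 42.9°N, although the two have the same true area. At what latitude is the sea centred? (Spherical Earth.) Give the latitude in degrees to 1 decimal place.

On Mercator, (apparent₁)/(apparent₂) = sec²φ₁ / sec²φ₂ when true areas are equal.
cos²φ₂ / cos²φ₁ = 4.7  ⇒  cos φ₁ = cos 42.9° / √4.7 = 0.7325/2.168 = 0.3379.
φ₁ = arccos(0.3379) ≈ 70.3°.

70.3°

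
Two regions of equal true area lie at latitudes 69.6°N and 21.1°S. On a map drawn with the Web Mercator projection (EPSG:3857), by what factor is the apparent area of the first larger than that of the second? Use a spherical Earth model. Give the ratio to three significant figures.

7.16

On Mercator, area is exaggerated by sec²φ = 1/cos²φ.
At 69.6°: sec²(69.6°) = 1/0.3486² = 8.230.
At 21.1°: sec²(21.1°) = 1/0.9330² = 1.149.
Ratio = 8.230/1.149 = cos²(21.1°)/cos²(69.6°) ≈ 7.16.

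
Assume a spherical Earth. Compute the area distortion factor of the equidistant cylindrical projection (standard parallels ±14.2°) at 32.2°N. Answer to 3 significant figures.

1.15

With standard parallel φ₀ = 14.2°, the equirectangular projection gives x = Rλ cos φ₀, y = Rφ, so h = 1 and k = cos 14.2° / cos φ.
Areal scale = h·k = 1 × cos φ₀ / cos φ; at 32.2°, h = 1.000, k = 1.146, so h·k = 1.146.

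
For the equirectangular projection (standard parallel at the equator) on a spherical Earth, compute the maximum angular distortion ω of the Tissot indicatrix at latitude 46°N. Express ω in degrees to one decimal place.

20.8°

In the plate carrée (x = Rλ, y = Rφ), meridians are true-scale (h = 1) and parallels are stretched by k = sec φ.
At 46°: h = 1.000, k = 1.440; principal scales a = 1.440, b = 1.000.
sin(ω/2) = (a − b)/(a + b) = 0.4396/2.440 = 0.1802, so ω = 2 arcsin(0.1802) ≈ 20.8°.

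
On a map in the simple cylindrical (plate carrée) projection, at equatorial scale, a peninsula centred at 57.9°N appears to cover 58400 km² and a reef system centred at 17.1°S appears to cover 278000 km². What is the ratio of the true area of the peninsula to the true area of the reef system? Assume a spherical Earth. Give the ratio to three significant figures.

On the plate carrée, areal scale = h·k = 1 × sec φ, so true area = apparent × cos φ.
True area of peninsula: 58400 × cos(57.9°) = 58400 × 0.5314 = 31030 km².
True area of reef system: 278000 × cos(17.1°) = 278000 × 0.9558 = 265700 km².
Ratio = 31030 / 265700 ≈ 0.117.

0.117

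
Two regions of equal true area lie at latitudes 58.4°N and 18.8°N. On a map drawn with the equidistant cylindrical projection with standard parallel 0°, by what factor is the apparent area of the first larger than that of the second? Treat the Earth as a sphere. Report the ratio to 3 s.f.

For the equirectangular projection with φ₀ = 0 (plate carrée), h = 1 along meridians and k = sec φ along parallels.
Areal scale at 58.4°: h·k = 1.000 × 1.908 = 1.908.
Areal scale at 18.8°: h·k = 1.000 × 1.056 = 1.056.
Ratio = 1.908/1.056 ≈ 1.81.

1.81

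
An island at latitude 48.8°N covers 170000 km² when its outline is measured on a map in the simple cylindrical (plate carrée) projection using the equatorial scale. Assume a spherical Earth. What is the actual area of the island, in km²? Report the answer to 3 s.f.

For the equirectangular projection with φ₀ = 0 (plate carrée), h = 1 along meridians and k = sec φ along parallels.
Areal scale = h·k = 1 × sec φ; at 48.8°, h = 1.000, k = 1.518, so h·k = 1.518.
True area = apparent / (areal scale) = 170000 / 1.518 ≈ 112000 km².

112000 km²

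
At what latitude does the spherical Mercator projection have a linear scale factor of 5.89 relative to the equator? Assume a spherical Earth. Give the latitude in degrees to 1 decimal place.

80.2°

Mercator scale is k = sec φ = 1/cos φ.
1/cos φ = 5.89  ⇒  cos φ = 0.1698  ⇒  φ = arccos(0.1698) ≈ 80.2°.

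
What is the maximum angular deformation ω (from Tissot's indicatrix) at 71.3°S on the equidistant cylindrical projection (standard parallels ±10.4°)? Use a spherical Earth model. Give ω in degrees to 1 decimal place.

61.1°

In the equirectangular projection with standard parallel φ₀ = 10.4° (x = Rλ cos φ₀, y = Rφ), meridians are true-scale (h = 1) and the parallel scale is k = cos φ₀ / cos φ.
At 71.3°: h = 1.000, k = 3.068; principal scales a = 3.068, b = 1.000.
sin(ω/2) = (a − b)/(a + b) = 2.068/4.068 = 0.5083, so ω = 2 arcsin(0.5083) ≈ 61.1°.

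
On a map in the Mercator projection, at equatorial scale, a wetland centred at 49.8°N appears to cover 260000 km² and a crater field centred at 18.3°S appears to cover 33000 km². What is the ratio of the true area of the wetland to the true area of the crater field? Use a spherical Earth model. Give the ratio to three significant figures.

Mercator's areal exaggeration is sec²φ; hence true area = (apparent area) · cos²φ.
True area of wetland: 260000 × cos²(49.8°) = 260000 × 0.4166 = 108300 km².
True area of crater field: 33000 × cos²(18.3°) = 33000 × 0.9014 = 29750 km².
Ratio = 108300 / 29750 ≈ 3.64.

3.64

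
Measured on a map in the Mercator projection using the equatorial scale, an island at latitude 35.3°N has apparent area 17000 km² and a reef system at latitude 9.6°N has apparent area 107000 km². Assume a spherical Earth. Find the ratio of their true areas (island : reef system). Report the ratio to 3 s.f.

Since Mercator area scale is 1/cos²φ, the true area equals the apparent area multiplied by cos²φ.
True area of island: 17000 × cos²(35.3°) = 17000 × 0.6661 = 11320 km².
True area of reef system: 107000 × cos²(9.6°) = 107000 × 0.9722 = 104000 km².
Ratio = 11320 / 104000 ≈ 0.109.

0.109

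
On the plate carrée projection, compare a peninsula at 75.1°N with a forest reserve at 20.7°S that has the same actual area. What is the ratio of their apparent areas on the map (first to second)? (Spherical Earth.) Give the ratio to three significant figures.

For the equirectangular projection with φ₀ = 0 (plate carrée), h = 1 along meridians and k = sec φ along parallels.
Areal scale at 75.1°: h·k = 1.000 × 3.889 = 3.889.
Areal scale at 20.7°: h·k = 1.000 × 1.069 = 1.069.
Ratio = 3.889/1.069 ≈ 3.64.

3.64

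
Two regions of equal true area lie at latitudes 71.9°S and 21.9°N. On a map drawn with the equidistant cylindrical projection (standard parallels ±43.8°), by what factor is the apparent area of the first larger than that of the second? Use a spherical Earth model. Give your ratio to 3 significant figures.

With standard parallel φ₀ = 43.8°, the equirectangular projection gives x = Rλ cos φ₀, y = Rφ, so h = 1 and k = cos 43.8° / cos φ.
Areal scale at 71.9°: h·k = 1.000 × 2.323 = 2.323.
Areal scale at 21.9°: h·k = 1.000 × 0.7779 = 0.7779.
Ratio = 2.323/0.7779 ≈ 2.99.

2.99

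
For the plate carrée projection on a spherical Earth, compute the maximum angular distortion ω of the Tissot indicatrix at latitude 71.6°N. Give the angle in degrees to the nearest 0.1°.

Plate carrée maps x = Rλ, y = Rφ. The meridian scale is h = 1 and the parallel scale is k = 1/cos φ = sec φ.
At 71.6°: h = 1.000, k = 3.168; principal scales a = 3.168, b = 1.000.
sin(ω/2) = (a − b)/(a + b) = 2.168/4.168 = 0.5202, so ω = 2 arcsin(0.5202) ≈ 62.7°.

62.7°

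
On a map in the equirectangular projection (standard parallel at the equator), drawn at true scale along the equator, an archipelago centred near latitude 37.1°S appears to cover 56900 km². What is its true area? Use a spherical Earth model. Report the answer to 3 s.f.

45400 km²

In the plate carrée (x = Rλ, y = Rφ), meridians are true-scale (h = 1) and parallels are stretched by k = sec φ.
Areal scale = h·k = 1 × sec φ; at 37.1°, h = 1.000, k = 1.254, so h·k = 1.254.
True area = apparent / (areal scale) = 56900 / 1.254 ≈ 45400 km².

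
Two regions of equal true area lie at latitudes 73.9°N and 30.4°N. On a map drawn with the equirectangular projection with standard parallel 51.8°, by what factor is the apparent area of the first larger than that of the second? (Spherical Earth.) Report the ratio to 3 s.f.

3.11

The equidistant cylindrical projection with φ₀ = 51.8° has h = 1 (meridians true) and k = cos φ₀ / cos φ along parallels.
Areal scale at 73.9°: h·k = 1.000 × 2.230 = 2.230.
Areal scale at 30.4°: h·k = 1.000 × 0.7170 = 0.7170.
Ratio = 2.230/0.7170 ≈ 3.11.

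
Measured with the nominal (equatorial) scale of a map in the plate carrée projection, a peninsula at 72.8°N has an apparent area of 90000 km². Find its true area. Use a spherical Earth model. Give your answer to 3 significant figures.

26600 km²

For the equirectangular projection with φ₀ = 0 (plate carrée), h = 1 along meridians and k = sec φ along parallels.
Areal scale = h·k = 1 × sec φ; at 72.8°, h = 1.000, k = 3.382, so h·k = 3.382.
True area = apparent / (areal scale) = 90000 / 3.382 ≈ 26600 km².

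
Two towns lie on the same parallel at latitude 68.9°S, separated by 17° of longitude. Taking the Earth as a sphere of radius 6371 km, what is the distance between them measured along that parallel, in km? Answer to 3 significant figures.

681 km

Arc length along a parallel = R cos φ · Δλ (with Δλ in radians).
= 6371 × cos 68.9° × (17° × π/180) = 6371 × 0.3600 × 0.2967 ≈ 681 km.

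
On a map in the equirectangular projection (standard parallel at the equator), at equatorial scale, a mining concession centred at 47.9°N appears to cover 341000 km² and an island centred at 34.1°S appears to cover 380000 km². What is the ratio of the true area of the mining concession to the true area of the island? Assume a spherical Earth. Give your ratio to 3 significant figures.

0.727

Plate carrée has h = 1 and k = sec φ, giving areal scale sec φ; true area = (apparent area) · cos φ.
True area of mining concession: 341000 × cos(47.9°) = 341000 × 0.6704 = 228600 km².
True area of island: 380000 × cos(34.1°) = 380000 × 0.8281 = 314700 km².
Ratio = 228600 / 314700 ≈ 0.727.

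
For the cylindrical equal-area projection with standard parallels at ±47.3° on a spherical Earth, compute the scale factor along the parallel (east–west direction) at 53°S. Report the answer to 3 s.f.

Cylindrical equal-area (φ₀ = 47.3°): h = cos φ / cos 47.3° along meridians, k = cos 47.3° / cos φ along parallels; h·k = 1.
k = cos 47.3° / cos 53° = 0.6782/0.6018 = 1.127.

1.13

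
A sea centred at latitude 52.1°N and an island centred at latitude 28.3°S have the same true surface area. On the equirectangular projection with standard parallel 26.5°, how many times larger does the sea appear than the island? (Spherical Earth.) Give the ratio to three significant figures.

1.43

In the equirectangular projection with standard parallel φ₀ = 26.5° (x = Rλ cos φ₀, y = Rφ), meridians are true-scale (h = 1) and the parallel scale is k = cos φ₀ / cos φ.
Areal scale at 52.1°: h·k = 1.000 × 1.457 = 1.457.
Areal scale at 28.3°: h·k = 1.000 × 1.016 = 1.016.
Ratio = 1.457/1.016 ≈ 1.43.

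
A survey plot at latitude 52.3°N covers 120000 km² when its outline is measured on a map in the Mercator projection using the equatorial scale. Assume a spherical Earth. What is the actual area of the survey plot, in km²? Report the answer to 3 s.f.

44900 km²

For Mercator, h = k = sec φ (a conformal cylindrical projection has a single point scale, 1/cos φ).
Areal scale = k² = sec²φ = 1/cos²(52.3°) = 1/0.6115² = 2.674.
True area = apparent / (areal scale) = 120000 / 2.674 ≈ 44900 km².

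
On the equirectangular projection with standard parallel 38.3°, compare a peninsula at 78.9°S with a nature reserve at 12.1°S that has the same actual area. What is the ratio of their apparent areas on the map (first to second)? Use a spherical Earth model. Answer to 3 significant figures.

In the equirectangular projection with standard parallel φ₀ = 38.3° (x = Rλ cos φ₀, y = Rφ), meridians are true-scale (h = 1) and the parallel scale is k = cos φ₀ / cos φ.
Areal scale at 78.9°: h·k = 1.000 × 4.076 = 4.076.
Areal scale at 12.1°: h·k = 1.000 × 0.8026 = 0.8026.
Ratio = 4.076/0.8026 ≈ 5.08.

5.08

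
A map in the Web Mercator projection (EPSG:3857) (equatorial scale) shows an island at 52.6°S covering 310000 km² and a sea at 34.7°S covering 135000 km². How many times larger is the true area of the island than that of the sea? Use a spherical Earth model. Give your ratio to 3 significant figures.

1.25

Since Mercator area scale is 1/cos²φ, the true area equals the apparent area multiplied by cos²φ.
True area of island: 310000 × cos²(52.6°) = 310000 × 0.3689 = 114400 km².
True area of sea: 135000 × cos²(34.7°) = 135000 × 0.6759 = 91250 km².
Ratio = 114400 / 91250 ≈ 1.25.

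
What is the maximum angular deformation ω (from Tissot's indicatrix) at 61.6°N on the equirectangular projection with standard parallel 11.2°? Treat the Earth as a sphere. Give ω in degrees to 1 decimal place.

With standard parallel φ₀ = 11.2°, the equirectangular projection gives x = Rλ cos φ₀, y = Rφ, so h = 1 and k = cos 11.2° / cos φ.
At 61.6°: h = 1.000, k = 2.062; principal scales a = 2.062, b = 1.000.
sin(ω/2) = (a − b)/(a + b) = 1.062/3.062 = 0.3469, so ω = 2 arcsin(0.3469) ≈ 40.6°.

40.6°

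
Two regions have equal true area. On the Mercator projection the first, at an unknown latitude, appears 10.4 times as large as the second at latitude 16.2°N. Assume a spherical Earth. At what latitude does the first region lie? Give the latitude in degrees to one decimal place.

On Mercator, (apparent₁)/(apparent₂) = sec²φ₁ / sec²φ₂ when true areas are equal.
cos²φ₂ / cos²φ₁ = 10.4  ⇒  cos φ₁ = cos 16.2° / √10.4 = 0.9603/3.225 = 0.2978.
φ₁ = arccos(0.2978) ≈ 72.7°.

72.7°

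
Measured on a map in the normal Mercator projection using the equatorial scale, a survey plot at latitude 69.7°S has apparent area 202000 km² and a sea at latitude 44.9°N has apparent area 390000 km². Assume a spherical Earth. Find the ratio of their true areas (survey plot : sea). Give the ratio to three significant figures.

Since Mercator area scale is 1/cos²φ, the true area equals the apparent area multiplied by cos²φ.
True area of survey plot: 202000 × cos²(69.7°) = 202000 × 0.1204 = 24310 km².
True area of sea: 390000 × cos²(44.9°) = 390000 × 0.5017 = 195700 km².
Ratio = 24310 / 195700 ≈ 0.124.

0.124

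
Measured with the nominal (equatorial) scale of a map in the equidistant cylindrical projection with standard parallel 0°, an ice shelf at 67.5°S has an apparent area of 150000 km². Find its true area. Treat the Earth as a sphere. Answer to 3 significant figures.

57400 km²

Plate carrée maps x = Rλ, y = Rφ. The meridian scale is h = 1 and the parallel scale is k = 1/cos φ = sec φ.
Areal scale = h·k = 1 × sec φ; at 67.5°, h = 1.000, k = 2.613, so h·k = 2.613.
True area = apparent / (areal scale) = 150000 / 2.613 ≈ 57400 km².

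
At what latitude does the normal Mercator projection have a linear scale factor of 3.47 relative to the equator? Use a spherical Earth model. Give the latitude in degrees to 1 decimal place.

Mercator scale is k = sec φ = 1/cos φ.
1/cos φ = 3.47  ⇒  cos φ = 0.2882  ⇒  φ = arccos(0.2882) ≈ 73.3°.

73.3°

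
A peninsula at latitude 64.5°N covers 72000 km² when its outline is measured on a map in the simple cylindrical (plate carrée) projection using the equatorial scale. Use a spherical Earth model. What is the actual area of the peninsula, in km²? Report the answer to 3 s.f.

Plate carrée maps x = Rλ, y = Rφ. The meridian scale is h = 1 and the parallel scale is k = 1/cos φ = sec φ.
Areal scale = h·k = 1 × sec φ; at 64.5°, h = 1.000, k = 2.323, so h·k = 2.323.
True area = apparent / (areal scale) = 72000 / 2.323 ≈ 31000 km².

31000 km²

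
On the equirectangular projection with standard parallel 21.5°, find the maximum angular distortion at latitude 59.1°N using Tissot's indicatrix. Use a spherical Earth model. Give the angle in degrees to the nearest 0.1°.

In the equirectangular projection with standard parallel φ₀ = 21.5° (x = Rλ cos φ₀, y = Rφ), meridians are true-scale (h = 1) and the parallel scale is k = cos φ₀ / cos φ.
At 59.1°: h = 1.000, k = 1.812; principal scales a = 1.812, b = 1.000.
sin(ω/2) = (a − b)/(a + b) = 0.8118/2.812 = 0.2887, so ω = 2 arcsin(0.2887) ≈ 33.6°.

33.6°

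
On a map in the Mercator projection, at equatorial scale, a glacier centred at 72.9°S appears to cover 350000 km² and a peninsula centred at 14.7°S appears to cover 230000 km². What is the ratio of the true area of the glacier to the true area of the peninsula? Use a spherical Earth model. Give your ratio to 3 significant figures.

0.141

On Mercator the areal scale is sec²φ, so true area = apparent × cos²φ.
True area of glacier: 350000 × cos²(72.9°) = 350000 × 0.08646 = 30260 km².
True area of peninsula: 230000 × cos²(14.7°) = 230000 × 0.9356 = 215200 km².
Ratio = 30260 / 215200 ≈ 0.141.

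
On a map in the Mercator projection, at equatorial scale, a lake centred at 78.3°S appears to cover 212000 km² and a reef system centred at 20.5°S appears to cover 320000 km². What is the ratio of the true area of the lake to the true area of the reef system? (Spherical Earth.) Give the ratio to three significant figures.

0.0311

Since Mercator area scale is 1/cos²φ, the true area equals the apparent area multiplied by cos²φ.
True area of lake: 212000 × cos²(78.3°) = 212000 × 0.04112 = 8718 km².
True area of reef system: 320000 × cos²(20.5°) = 320000 × 0.8774 = 280800 km².
Ratio = 8718 / 280800 ≈ 0.0311.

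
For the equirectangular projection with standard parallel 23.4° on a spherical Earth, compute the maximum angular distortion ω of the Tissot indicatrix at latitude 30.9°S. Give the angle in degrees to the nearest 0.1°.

3.9°

The equidistant cylindrical projection with φ₀ = 23.4° has h = 1 (meridians true) and k = cos φ₀ / cos φ along parallels.
At 30.9°: h = 1.000, k = 1.070; principal scales a = 1.070, b = 1.000.
sin(ω/2) = (a − b)/(a + b) = 0.06956/2.070 = 0.03361, so ω = 2 arcsin(0.03361) ≈ 3.9°.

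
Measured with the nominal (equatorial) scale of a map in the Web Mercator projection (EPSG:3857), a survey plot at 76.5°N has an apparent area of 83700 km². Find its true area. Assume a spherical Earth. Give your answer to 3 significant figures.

Mercator is conformal, so the point scale is isotropic: h = k = sec φ = 1/cos φ.
Areal scale = k² = sec²φ = 1/cos²(76.5°) = 1/0.2334² = 18.35.
True area = apparent / (areal scale) = 83700 / 18.35 ≈ 4560 km².

4560 km²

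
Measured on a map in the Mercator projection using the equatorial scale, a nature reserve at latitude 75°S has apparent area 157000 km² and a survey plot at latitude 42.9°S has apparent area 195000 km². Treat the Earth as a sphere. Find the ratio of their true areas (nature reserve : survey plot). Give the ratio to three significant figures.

0.101

Mercator's areal exaggeration is sec²φ; hence true area = (apparent area) · cos²φ.
True area of nature reserve: 157000 × cos²(75°) = 157000 × 0.06699 = 10520 km².
True area of survey plot: 195000 × cos²(42.9°) = 195000 × 0.5366 = 104600 km².
Ratio = 10520 / 104600 ≈ 0.101.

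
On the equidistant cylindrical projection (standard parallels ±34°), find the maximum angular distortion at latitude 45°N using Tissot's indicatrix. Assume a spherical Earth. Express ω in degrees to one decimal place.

The equidistant cylindrical projection with φ₀ = 34° has h = 1 (meridians true) and k = cos φ₀ / cos φ along parallels.
At 45°: h = 1.000, k = 1.172; principal scales a = 1.172, b = 1.000.
sin(ω/2) = (a − b)/(a + b) = 0.1724/2.172 = 0.07937, so ω = 2 arcsin(0.07937) ≈ 9.1°.

9.1°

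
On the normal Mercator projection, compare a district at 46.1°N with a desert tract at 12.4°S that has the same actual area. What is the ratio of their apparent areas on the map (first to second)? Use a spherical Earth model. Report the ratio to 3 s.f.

Mercator is conformal with k = sec φ, so areal scale = k² = sec²φ.
At 46.1°: sec²(46.1°) = 1/0.6934² = 2.080.
At 12.4°: sec²(12.4°) = 1/0.9767² = 1.048.
Ratio = 2.080/1.048 = cos²(12.4°)/cos²(46.1°) ≈ 1.98.

1.98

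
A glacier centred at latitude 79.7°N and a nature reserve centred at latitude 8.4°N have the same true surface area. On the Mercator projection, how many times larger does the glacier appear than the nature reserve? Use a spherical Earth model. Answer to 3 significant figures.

30.6

Mercator is conformal with k = sec φ, so areal scale = k² = sec²φ.
At 79.7°: sec²(79.7°) = 1/0.1788² = 31.28.
At 8.4°: sec²(8.4°) = 1/0.9893² = 1.022.
Ratio = 31.28/1.022 = cos²(8.4°)/cos²(79.7°) ≈ 30.6.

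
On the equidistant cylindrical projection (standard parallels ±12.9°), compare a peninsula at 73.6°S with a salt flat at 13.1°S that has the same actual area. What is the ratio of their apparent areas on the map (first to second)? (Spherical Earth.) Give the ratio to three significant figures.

In the equirectangular projection with standard parallel φ₀ = 12.9° (x = Rλ cos φ₀, y = Rφ), meridians are true-scale (h = 1) and the parallel scale is k = cos φ₀ / cos φ.
Areal scale at 73.6°: h·k = 1.000 × 3.452 = 3.452.
Areal scale at 13.1°: h·k = 1.000 × 1.001 = 1.001.
Ratio = 3.452/1.001 ≈ 3.45.

3.45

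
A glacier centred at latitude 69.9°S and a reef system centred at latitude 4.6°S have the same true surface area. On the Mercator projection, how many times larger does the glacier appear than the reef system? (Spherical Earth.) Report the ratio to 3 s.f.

8.41

Mercator is conformal with k = sec φ, so areal scale = k² = sec²φ.
At 69.9°: sec²(69.9°) = 1/0.3437² = 8.467.
At 4.6°: sec²(4.6°) = 1/0.9968² = 1.006.
Ratio = 8.467/1.006 = cos²(4.6°)/cos²(69.9°) ≈ 8.41.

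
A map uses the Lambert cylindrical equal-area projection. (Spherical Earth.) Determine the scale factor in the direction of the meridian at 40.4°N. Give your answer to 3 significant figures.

The Lambert cylindrical equal-area projection is the cylindrical equal-area projection with its standard parallel at the equator (φ₀ = 0). For cylindrical equal-area with standard parallel φ₀, h = cos φ / cos φ₀ and k = cos φ₀ / cos φ, so h·k = 1.
h = cos 40.4° / cos 0° = 0.7615/1.000 = 0.7615.

0.762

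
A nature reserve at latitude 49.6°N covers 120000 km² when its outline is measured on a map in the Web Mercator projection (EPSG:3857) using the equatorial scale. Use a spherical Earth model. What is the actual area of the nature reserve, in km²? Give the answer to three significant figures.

Mercator is conformal, so the point scale is isotropic: h = k = sec φ = 1/cos φ.
Areal scale = k² = sec²φ = 1/cos²(49.6°) = 1/0.6481² = 2.381.
True area = apparent / (areal scale) = 120000 / 2.381 ≈ 50400 km².

50400 km²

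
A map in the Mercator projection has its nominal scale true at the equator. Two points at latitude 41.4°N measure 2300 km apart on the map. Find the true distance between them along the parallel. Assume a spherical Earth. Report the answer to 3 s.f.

1730 km

For Mercator, h = k = sec φ (a conformal cylindrical projection has a single point scale, 1/cos φ).
Along the parallel at 41.4°, map distances are exaggerated by k = sec 41.4° = 1.333.
True distance = 2300 / 1.333 = 2300 × cos 41.4° ≈ 1730 km.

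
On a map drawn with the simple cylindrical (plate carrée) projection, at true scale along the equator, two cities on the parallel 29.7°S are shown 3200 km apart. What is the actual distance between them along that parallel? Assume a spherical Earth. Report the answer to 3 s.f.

In the plate carrée (x = Rλ, y = Rφ), meridians are true-scale (h = 1) and parallels are stretched by k = sec φ.
Along the parallel at 29.7°, map distances are exaggerated by k = sec 29.7° = 1.151.
True distance = 3200 / 1.151 = 3200 × cos 29.7° ≈ 2780 km.

2780 km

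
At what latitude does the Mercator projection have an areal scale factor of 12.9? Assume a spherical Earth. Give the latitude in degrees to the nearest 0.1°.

73.8°

Mercator areal scale is sec²φ.
sec²φ = 12.9  ⇒  cos²φ = 0.07752  ⇒  cos φ = 0.2784.
φ = arccos(0.2784) ≈ 73.8°.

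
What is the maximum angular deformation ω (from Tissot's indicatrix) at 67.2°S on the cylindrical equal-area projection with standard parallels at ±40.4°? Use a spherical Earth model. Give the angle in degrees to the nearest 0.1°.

A cylindrical equal-area projection with standard parallel φ₀ has meridian scale h = cos φ / cos φ₀ and parallel scale k = cos φ₀ / cos φ (so areas are preserved, h·k = 1).
At 67.2°: h = 0.5089, k = 1.965; principal scales a = 1.965, b = 0.5089.
sin(ω/2) = (a − b)/(a + b) = 1.456/2.474 = 0.5886, so ω = 2 arcsin(0.5886) ≈ 72.1°.

72.1°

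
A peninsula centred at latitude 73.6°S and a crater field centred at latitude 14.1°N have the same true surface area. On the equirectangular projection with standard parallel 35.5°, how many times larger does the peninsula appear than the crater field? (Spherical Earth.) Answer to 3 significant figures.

The equidistant cylindrical projection with φ₀ = 35.5° has h = 1 (meridians true) and k = cos φ₀ / cos φ along parallels.
Areal scale at 73.6°: h·k = 1.000 × 2.883 = 2.883.
Areal scale at 14.1°: h·k = 1.000 × 0.8394 = 0.8394.
Ratio = 2.883/0.8394 ≈ 3.44.

3.44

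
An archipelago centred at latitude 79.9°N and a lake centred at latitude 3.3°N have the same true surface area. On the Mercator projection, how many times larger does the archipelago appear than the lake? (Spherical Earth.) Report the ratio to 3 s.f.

Mercator is conformal with k = sec φ, so areal scale = k² = sec²φ.
At 79.9°: sec²(79.9°) = 1/0.1754² = 32.52.
At 3.3°: sec²(3.3°) = 1/0.9983² = 1.003.
Ratio = 32.52/1.003 = cos²(3.3°)/cos²(79.9°) ≈ 32.4.

32.4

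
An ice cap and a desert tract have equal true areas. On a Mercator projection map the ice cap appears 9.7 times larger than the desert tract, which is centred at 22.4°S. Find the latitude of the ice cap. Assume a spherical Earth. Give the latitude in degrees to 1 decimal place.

Mercator areal scale is sec²φ, so apparent-area ratio = sec²φ₁ / sec²φ₂ = cos²φ₂ / cos²φ₁.
cos²φ₂ / cos²φ₁ = 9.7  ⇒  cos φ₁ = cos 22.4° / √9.7 = 0.9245/3.114 = 0.2969.
φ₁ = arccos(0.2969) ≈ 72.7°.

72.7°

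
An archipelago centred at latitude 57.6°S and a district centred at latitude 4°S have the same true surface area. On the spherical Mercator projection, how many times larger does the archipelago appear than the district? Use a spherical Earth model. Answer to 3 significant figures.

3.47

On Mercator, area is exaggerated by sec²φ = 1/cos²φ.
At 57.6°: sec²(57.6°) = 1/0.5358² = 3.483.
At 4°: sec²(4°) = 1/0.9976² = 1.005.
Ratio = 3.483/1.005 = cos²(4°)/cos²(57.6°) ≈ 3.47.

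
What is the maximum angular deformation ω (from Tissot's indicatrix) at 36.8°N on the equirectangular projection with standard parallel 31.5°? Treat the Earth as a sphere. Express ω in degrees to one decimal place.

With standard parallel φ₀ = 31.5°, the equirectangular projection gives x = Rλ cos φ₀, y = Rφ, so h = 1 and k = cos 31.5° / cos φ.
At 36.8°: h = 1.000, k = 1.065; principal scales a = 1.065, b = 1.000.
sin(ω/2) = (a − b)/(a + b) = 0.06483/2.065 = 0.03140, so ω = 2 arcsin(0.03140) ≈ 3.6°.

3.6°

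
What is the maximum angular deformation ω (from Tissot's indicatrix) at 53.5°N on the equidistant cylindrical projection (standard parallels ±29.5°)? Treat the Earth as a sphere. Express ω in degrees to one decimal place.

In the equirectangular projection with standard parallel φ₀ = 29.5° (x = Rλ cos φ₀, y = Rφ), meridians are true-scale (h = 1) and the parallel scale is k = cos φ₀ / cos φ.
At 53.5°: h = 1.000, k = 1.463; principal scales a = 1.463, b = 1.000.
sin(ω/2) = (a − b)/(a + b) = 0.4632/2.463 = 0.1881, so ω = 2 arcsin(0.1881) ≈ 21.7°.

21.7°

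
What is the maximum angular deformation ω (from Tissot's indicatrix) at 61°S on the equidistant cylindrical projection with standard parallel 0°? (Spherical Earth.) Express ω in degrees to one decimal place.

For the equirectangular projection with φ₀ = 0 (plate carrée), h = 1 along meridians and k = sec φ along parallels.
At 61°: h = 1.000, k = 2.063; principal scales a = 2.063, b = 1.000.
sin(ω/2) = (a − b)/(a + b) = 1.063/3.063 = 0.3470, so ω = 2 arcsin(0.3470) ≈ 40.6°.

40.6°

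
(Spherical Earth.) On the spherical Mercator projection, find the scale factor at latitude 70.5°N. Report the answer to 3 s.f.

3.00

The Mercator projection is conformal; its linear scale factor is the same in every direction and equals sec φ = 1/cos φ.
k = 1/cos 70.5° = 1/0.3338 = 2.996.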